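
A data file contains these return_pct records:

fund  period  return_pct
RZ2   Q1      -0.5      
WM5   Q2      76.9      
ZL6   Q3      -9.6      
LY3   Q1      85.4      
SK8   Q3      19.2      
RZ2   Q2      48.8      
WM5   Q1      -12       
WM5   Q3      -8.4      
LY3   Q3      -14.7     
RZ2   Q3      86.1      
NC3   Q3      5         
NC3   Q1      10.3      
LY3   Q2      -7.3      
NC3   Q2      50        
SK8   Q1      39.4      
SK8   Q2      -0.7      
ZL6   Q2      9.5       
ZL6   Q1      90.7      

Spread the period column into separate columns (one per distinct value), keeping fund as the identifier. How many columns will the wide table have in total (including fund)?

1 column for fund plus 3 distinct period values → 4 columns.

4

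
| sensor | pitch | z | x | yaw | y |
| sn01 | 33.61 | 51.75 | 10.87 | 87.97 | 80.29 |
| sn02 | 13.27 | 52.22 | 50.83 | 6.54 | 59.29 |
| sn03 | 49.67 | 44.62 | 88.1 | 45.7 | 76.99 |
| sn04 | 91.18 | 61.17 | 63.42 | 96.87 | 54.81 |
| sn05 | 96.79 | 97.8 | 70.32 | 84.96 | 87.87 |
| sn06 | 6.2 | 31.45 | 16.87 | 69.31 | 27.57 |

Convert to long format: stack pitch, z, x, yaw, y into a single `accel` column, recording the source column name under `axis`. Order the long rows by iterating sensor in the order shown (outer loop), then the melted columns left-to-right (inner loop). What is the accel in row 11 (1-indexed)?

49.67

30 rows total (6 × 5). Row 11: index ⌊(11-1)/5⌋ = 2 into sensor → sn03; (11-1) mod 5 = 0 into the melted columns → pitch.
So row 11 is (sn03, pitch, 49.67); accel = 49.67.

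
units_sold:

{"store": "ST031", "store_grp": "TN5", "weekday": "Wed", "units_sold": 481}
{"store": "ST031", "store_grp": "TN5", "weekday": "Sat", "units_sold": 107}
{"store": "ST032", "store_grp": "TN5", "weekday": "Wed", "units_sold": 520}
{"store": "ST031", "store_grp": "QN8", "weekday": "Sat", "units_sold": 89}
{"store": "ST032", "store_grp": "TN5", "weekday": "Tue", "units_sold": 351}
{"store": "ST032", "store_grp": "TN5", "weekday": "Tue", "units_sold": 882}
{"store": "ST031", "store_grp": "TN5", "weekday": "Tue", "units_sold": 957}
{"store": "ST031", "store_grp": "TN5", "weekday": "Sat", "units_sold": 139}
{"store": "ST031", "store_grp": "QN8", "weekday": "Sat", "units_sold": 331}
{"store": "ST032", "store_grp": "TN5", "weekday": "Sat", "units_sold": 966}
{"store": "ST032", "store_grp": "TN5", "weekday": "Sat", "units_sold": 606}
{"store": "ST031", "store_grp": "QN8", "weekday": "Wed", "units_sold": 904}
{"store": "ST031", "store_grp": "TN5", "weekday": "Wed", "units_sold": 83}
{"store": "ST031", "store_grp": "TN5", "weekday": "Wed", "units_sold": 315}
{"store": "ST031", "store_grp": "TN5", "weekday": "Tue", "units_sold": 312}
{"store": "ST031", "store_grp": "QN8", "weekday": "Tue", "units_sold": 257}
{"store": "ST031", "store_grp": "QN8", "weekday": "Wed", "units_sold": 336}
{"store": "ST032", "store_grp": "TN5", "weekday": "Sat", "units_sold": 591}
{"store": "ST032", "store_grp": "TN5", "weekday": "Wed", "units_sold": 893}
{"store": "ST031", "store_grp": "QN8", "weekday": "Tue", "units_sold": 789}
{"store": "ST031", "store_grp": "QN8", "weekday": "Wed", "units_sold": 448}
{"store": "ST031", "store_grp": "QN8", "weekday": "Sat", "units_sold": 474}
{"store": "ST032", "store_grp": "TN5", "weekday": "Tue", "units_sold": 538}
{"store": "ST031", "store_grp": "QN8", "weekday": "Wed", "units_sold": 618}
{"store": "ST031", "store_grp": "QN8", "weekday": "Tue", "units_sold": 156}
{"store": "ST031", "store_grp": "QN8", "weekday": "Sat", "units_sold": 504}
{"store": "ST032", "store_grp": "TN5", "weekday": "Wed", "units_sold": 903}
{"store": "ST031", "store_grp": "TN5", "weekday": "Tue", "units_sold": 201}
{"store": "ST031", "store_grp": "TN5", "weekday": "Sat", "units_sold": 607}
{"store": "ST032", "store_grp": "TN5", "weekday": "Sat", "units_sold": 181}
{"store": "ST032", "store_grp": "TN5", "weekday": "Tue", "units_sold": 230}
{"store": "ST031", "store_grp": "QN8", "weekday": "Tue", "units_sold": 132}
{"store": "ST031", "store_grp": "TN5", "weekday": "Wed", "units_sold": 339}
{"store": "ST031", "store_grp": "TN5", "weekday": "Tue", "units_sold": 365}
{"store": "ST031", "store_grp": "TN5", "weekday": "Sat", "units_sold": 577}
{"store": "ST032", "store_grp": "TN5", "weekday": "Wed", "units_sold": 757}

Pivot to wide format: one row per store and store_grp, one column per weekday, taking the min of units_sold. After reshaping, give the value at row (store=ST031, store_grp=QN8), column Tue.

Rows with store=ST031, store_grp=QN8 and weekday=Tue: units_sold values are 257, 789, 156, 132.
min(257, 789, 156, 132) = 132.

132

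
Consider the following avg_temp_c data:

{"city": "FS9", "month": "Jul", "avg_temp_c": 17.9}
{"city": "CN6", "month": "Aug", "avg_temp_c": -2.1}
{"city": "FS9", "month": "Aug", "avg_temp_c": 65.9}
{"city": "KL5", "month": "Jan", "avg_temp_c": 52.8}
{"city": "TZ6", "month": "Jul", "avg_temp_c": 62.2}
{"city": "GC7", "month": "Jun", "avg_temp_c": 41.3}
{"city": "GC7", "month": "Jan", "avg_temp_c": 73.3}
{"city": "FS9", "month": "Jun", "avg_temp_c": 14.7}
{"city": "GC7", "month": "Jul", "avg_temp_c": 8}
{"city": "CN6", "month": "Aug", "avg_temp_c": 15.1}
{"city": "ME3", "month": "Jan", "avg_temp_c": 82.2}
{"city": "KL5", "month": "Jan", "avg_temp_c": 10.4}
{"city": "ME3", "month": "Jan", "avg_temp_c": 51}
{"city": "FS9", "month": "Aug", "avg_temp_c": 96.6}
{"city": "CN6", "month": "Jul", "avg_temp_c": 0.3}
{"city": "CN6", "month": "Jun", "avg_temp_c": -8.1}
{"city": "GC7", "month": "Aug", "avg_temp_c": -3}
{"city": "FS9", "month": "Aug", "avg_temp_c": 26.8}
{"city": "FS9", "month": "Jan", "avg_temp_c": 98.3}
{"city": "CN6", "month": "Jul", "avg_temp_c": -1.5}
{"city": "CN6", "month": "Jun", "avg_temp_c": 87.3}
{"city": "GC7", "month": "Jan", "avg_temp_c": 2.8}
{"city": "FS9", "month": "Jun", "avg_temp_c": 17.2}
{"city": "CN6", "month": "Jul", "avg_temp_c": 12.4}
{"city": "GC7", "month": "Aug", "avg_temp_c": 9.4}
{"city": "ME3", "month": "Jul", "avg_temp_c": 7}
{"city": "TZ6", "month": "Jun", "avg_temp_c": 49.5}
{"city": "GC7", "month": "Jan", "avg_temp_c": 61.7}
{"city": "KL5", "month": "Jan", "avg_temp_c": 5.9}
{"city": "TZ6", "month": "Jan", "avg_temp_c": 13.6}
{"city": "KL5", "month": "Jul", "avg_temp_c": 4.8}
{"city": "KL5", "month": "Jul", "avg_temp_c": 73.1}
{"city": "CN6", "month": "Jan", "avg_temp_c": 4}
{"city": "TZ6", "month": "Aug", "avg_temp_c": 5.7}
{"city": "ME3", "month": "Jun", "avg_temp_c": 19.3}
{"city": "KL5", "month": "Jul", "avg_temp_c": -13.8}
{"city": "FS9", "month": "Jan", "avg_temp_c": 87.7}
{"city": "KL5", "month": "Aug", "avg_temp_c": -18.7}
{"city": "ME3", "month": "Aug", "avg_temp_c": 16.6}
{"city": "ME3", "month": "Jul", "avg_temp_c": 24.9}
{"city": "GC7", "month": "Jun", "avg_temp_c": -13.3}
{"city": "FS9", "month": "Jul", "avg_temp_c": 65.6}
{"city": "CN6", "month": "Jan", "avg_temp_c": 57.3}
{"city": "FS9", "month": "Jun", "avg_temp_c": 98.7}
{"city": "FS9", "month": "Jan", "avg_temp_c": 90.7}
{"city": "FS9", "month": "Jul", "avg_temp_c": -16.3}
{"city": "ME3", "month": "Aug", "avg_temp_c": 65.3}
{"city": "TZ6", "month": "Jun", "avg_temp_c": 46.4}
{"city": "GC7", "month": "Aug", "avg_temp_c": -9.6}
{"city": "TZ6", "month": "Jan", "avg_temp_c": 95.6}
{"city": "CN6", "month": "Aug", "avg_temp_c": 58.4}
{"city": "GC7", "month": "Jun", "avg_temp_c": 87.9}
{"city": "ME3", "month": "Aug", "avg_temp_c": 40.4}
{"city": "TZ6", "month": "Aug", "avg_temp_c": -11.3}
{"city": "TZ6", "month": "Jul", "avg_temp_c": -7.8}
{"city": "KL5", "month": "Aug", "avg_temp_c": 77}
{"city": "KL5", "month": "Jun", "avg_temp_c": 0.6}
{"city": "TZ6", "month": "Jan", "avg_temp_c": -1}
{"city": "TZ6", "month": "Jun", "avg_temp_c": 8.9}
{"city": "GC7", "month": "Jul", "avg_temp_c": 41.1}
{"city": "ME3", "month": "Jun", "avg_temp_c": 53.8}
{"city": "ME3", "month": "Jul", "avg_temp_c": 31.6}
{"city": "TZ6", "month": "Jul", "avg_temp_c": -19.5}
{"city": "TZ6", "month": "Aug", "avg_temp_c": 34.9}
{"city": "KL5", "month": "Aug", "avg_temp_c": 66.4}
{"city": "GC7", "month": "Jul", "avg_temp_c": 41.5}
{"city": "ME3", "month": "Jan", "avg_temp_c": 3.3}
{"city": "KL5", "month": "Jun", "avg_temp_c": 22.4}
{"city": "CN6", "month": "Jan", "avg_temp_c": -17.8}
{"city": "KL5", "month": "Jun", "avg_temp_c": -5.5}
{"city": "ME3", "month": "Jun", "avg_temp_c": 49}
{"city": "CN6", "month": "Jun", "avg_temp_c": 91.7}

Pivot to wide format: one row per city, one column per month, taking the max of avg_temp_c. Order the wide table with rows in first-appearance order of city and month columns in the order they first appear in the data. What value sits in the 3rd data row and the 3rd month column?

With rows in first-appearance order of city, row 3 is city=KL5. month columns in first-appearance order: Jul, Aug, Jan, Jun; column 3 is Jan.
Long rows with city=KL5, month=Jan: max(52.8, 10.4, 5.9) = 52.8.

52.8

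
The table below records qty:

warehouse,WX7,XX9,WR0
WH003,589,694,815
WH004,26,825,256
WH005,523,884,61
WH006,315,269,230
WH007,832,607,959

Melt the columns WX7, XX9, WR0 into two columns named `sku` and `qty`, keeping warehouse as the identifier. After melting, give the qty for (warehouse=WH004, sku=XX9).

825

Unpivoting turns each (warehouse, wide-column) pair into one long row.
The wide cell at row WH004, column XX9 holds 825, so the long row (WH004, XX9) has qty=825.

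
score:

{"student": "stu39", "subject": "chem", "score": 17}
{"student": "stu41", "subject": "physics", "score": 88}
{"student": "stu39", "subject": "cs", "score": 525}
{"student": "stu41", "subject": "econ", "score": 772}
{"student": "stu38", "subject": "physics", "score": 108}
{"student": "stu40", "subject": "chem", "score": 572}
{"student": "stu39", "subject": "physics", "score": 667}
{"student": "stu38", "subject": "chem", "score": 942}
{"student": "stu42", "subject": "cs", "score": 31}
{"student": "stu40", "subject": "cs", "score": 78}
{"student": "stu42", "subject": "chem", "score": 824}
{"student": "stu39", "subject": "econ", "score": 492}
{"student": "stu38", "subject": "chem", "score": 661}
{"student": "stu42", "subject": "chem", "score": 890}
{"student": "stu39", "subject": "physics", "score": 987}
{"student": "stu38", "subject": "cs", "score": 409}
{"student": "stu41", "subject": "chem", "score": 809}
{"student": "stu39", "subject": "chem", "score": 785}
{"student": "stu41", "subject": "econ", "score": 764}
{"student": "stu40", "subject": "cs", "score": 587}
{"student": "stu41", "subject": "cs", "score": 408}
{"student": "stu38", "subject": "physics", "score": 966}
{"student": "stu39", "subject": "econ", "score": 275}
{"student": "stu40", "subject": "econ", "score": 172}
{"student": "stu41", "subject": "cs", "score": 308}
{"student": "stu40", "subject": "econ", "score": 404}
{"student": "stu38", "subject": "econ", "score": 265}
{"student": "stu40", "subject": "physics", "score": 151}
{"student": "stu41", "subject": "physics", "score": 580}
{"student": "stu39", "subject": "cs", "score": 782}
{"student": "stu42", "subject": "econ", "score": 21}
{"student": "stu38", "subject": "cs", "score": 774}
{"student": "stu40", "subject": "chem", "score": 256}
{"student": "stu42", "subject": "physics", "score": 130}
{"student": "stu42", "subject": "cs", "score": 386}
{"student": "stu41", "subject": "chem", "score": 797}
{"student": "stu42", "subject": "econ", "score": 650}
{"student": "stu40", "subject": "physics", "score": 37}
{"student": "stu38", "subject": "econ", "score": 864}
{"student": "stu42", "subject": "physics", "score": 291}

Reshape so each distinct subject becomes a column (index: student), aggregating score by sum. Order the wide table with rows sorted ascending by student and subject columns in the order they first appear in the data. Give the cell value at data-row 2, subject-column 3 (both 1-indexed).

1307

With rows sorted ascending by student, row 2 is student=stu39. subject columns in first-appearance order: chem, physics, cs, econ; column 3 is cs.
Long rows with student=stu39, subject=cs: 525 + 782 = 1307.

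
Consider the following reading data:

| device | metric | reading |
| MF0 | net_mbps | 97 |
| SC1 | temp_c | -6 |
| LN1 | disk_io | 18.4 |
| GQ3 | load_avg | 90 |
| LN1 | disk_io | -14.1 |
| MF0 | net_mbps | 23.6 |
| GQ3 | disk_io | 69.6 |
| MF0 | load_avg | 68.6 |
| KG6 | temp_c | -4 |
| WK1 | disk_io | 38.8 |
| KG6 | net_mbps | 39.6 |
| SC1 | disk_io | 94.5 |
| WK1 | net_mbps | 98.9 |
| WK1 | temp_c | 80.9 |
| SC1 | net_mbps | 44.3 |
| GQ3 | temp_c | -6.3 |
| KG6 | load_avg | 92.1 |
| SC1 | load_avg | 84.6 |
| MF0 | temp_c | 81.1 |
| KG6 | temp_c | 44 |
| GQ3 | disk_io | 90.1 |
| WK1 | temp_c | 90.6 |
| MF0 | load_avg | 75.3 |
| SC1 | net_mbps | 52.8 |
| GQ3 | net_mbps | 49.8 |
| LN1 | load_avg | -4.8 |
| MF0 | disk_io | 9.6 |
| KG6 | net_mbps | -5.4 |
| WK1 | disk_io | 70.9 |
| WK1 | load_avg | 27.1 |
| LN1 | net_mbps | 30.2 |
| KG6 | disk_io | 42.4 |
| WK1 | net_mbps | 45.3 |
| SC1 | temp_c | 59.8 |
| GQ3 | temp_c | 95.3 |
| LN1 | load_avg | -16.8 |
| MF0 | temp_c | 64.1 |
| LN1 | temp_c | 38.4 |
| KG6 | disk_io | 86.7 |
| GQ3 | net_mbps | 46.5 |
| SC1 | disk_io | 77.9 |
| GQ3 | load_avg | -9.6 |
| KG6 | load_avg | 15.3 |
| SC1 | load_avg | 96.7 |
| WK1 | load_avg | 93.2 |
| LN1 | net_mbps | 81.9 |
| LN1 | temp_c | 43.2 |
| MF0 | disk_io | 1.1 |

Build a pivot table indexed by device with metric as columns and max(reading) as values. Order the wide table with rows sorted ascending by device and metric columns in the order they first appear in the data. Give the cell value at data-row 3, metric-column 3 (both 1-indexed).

18.4

With rows sorted ascending by device, row 3 is device=LN1. metric columns in first-appearance order: net_mbps, temp_c, disk_io, load_avg; column 3 is disk_io.
Long rows with device=LN1, metric=disk_io: max(18.4, -14.1) = 18.4.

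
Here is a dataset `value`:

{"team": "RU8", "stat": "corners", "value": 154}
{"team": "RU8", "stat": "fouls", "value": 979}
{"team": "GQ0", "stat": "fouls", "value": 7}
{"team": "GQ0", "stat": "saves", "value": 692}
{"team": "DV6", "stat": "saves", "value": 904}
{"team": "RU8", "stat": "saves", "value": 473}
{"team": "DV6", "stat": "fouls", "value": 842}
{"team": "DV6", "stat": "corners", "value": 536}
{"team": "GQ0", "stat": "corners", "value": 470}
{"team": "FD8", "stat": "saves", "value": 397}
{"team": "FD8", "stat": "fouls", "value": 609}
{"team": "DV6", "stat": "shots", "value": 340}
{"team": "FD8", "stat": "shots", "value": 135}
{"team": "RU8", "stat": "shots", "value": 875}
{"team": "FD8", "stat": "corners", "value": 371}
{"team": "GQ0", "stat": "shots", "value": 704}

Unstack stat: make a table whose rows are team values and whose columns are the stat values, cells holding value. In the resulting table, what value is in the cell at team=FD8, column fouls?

609

Wide layout: rows indexed by team, columns are the 4 distinct stat values (corners, fouls, saves, shots).
Cell (team=FD8, stat=fouls) draws from the long row where team=FD8 and stat=fouls, which has value=609.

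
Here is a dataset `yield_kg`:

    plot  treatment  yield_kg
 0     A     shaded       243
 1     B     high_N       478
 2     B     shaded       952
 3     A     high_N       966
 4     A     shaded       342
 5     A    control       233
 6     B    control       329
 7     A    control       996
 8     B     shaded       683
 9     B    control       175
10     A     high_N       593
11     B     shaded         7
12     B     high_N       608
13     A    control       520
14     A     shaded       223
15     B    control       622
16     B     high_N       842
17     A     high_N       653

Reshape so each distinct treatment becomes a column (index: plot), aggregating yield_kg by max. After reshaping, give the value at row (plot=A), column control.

996

Rows with plot=A and treatment=control: yield_kg values are 233, 996, 520.
max(233, 996, 520) = 996.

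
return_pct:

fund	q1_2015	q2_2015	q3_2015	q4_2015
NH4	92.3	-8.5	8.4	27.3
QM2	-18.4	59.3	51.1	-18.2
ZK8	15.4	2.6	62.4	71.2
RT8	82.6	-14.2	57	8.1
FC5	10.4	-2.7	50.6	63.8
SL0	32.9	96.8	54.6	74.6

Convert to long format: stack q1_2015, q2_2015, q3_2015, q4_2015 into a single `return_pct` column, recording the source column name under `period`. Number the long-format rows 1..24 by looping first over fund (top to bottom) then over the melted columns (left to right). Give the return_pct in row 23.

24 rows total (6 × 4). Row 23: index ⌊(23-1)/4⌋ = 5 into fund → SL0; (23-1) mod 4 = 2 into the melted columns → q3_2015.
So row 23 is (SL0, q3_2015, 54.6); return_pct = 54.6.

54.6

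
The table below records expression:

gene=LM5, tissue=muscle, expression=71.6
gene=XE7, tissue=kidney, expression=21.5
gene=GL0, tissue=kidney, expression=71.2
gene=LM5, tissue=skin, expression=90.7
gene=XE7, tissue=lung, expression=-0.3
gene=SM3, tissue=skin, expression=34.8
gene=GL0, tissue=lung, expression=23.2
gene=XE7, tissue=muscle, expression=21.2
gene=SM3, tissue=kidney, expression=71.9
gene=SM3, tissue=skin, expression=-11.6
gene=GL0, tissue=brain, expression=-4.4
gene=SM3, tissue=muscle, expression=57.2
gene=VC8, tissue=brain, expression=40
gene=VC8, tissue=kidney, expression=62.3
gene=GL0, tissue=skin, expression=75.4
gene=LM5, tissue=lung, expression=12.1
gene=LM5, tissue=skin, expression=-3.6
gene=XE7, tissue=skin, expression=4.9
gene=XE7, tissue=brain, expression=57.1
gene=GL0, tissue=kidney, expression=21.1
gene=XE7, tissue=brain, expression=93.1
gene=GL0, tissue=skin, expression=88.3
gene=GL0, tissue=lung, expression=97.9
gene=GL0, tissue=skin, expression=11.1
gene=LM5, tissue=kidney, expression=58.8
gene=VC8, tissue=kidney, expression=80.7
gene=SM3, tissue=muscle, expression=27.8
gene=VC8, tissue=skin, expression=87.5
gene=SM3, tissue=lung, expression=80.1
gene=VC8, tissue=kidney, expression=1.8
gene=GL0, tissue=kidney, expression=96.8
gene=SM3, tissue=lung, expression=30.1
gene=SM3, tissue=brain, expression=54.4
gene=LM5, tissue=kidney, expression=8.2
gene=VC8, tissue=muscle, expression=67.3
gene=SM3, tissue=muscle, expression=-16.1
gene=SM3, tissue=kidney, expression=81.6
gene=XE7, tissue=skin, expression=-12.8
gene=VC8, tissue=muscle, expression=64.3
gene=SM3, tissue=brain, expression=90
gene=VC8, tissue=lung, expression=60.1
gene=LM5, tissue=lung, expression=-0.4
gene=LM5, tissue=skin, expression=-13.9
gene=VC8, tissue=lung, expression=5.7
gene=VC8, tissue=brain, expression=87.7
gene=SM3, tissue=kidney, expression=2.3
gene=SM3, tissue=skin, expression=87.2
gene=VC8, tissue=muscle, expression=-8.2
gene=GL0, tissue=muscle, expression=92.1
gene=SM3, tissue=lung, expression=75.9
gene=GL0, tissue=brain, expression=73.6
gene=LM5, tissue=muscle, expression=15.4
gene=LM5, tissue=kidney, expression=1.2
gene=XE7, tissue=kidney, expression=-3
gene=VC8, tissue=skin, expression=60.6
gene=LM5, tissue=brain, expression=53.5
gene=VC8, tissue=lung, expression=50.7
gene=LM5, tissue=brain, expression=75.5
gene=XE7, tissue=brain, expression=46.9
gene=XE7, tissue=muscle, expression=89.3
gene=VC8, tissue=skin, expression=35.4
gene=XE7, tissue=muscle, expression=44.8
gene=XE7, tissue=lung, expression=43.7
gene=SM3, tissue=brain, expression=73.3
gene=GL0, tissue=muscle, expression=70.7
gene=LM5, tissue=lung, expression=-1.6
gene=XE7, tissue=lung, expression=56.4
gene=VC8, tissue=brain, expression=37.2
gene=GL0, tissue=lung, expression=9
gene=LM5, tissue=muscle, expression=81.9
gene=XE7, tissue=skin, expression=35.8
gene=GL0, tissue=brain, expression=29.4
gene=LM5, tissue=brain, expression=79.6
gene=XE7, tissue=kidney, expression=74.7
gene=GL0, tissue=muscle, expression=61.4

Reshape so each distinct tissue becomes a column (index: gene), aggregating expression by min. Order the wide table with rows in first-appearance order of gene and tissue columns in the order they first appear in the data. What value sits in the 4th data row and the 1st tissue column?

-16.1

With rows in first-appearance order of gene, row 4 is gene=SM3. tissue columns in first-appearance order: muscle, kidney, skin, lung, brain; column 1 is muscle.
Long rows with gene=SM3, tissue=muscle: min(57.2, 27.8, -16.1) = -16.1.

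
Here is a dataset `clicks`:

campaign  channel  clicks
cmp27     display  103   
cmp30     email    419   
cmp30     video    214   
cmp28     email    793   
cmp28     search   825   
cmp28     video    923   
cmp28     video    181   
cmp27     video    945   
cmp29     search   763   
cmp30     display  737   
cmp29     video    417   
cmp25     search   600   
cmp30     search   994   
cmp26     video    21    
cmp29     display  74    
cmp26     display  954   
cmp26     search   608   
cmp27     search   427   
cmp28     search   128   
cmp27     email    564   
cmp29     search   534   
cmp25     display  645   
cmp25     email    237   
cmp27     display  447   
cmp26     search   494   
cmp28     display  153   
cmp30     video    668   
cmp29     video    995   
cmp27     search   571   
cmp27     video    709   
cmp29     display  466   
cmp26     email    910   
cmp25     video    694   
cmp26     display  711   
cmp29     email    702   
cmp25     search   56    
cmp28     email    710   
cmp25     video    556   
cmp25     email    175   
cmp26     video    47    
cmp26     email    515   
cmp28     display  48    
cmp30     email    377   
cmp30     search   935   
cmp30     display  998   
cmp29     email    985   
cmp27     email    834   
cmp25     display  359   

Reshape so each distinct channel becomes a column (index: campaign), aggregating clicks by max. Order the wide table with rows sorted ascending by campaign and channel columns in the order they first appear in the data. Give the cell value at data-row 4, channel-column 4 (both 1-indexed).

825

With rows sorted ascending by campaign, row 4 is campaign=cmp28. channel columns in first-appearance order: display, email, video, search; column 4 is search.
Long rows with campaign=cmp28, channel=search: max(825, 128) = 825.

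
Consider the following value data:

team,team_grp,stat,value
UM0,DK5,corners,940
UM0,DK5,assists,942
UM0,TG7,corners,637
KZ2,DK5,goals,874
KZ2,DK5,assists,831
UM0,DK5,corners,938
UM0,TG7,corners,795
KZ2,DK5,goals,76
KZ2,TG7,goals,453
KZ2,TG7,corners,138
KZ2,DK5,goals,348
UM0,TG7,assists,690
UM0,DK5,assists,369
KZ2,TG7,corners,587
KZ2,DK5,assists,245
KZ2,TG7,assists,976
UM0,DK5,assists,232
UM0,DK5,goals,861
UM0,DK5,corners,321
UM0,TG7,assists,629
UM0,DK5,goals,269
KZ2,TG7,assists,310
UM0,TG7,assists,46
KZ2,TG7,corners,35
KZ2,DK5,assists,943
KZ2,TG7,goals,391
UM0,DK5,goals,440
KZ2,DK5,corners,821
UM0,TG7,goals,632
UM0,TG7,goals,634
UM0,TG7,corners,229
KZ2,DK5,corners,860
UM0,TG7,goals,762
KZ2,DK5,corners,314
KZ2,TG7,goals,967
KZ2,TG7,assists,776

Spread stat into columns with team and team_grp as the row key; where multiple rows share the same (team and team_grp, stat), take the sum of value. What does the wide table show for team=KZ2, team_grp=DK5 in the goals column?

Rows with team=KZ2, team_grp=DK5 and stat=goals: value values are 874, 76, 348.
874 + 76 + 348 = 1298.

1298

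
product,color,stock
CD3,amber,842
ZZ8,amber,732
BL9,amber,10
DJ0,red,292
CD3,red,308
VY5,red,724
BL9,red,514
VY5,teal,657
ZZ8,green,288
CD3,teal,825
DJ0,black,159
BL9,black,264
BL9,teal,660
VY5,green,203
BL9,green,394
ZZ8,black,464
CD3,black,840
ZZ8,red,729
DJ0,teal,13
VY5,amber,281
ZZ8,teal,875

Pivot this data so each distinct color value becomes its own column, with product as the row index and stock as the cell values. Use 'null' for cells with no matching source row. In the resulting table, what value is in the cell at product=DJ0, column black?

The long row with product=DJ0, color=black has stock=159.

159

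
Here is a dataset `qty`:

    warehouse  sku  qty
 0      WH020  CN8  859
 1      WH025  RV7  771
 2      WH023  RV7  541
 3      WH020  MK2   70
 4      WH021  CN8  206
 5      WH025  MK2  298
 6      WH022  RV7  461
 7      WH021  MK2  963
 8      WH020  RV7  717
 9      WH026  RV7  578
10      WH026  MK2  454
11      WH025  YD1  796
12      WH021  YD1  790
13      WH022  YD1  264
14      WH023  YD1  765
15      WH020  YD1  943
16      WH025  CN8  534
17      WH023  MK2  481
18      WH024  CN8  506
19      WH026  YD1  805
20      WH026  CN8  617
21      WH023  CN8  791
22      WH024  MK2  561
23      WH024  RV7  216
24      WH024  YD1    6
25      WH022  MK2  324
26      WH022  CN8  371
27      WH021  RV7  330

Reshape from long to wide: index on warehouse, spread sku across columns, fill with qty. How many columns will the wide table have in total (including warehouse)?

1 column for warehouse plus 4 distinct sku values → 5 columns.

5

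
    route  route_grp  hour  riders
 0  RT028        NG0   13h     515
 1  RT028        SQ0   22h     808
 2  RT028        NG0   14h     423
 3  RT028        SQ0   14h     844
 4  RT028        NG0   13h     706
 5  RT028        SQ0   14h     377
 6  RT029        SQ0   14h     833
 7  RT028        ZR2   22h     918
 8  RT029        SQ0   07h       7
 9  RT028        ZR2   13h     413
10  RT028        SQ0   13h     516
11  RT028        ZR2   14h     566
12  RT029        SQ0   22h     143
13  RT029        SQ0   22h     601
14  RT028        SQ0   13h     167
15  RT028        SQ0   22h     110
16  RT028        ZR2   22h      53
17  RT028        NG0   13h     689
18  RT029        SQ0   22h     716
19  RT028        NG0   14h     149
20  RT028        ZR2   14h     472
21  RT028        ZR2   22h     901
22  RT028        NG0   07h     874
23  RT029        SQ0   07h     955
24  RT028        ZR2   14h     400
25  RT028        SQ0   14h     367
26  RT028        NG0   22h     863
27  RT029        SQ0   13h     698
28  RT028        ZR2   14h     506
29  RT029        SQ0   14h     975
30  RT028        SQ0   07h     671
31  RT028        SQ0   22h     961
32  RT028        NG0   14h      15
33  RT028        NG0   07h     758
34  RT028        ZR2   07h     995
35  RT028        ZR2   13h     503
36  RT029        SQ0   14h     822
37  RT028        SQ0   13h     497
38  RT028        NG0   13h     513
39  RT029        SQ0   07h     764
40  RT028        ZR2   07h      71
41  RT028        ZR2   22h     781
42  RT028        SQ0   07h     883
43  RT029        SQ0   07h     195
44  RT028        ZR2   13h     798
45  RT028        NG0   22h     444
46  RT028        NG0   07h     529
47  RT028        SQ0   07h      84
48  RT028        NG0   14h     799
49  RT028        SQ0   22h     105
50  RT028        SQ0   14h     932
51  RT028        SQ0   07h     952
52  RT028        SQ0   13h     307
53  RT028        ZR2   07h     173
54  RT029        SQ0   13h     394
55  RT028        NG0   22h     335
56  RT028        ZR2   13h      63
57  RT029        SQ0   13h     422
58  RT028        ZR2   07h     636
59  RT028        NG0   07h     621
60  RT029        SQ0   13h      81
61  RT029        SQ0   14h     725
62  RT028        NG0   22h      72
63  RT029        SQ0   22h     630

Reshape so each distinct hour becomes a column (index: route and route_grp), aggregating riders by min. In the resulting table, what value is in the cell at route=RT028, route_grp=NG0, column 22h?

Rows with route=RT028, route_grp=NG0 and hour=22h: riders values are 863, 444, 335, 72.
min(863, 444, 335, 72) = 72.

72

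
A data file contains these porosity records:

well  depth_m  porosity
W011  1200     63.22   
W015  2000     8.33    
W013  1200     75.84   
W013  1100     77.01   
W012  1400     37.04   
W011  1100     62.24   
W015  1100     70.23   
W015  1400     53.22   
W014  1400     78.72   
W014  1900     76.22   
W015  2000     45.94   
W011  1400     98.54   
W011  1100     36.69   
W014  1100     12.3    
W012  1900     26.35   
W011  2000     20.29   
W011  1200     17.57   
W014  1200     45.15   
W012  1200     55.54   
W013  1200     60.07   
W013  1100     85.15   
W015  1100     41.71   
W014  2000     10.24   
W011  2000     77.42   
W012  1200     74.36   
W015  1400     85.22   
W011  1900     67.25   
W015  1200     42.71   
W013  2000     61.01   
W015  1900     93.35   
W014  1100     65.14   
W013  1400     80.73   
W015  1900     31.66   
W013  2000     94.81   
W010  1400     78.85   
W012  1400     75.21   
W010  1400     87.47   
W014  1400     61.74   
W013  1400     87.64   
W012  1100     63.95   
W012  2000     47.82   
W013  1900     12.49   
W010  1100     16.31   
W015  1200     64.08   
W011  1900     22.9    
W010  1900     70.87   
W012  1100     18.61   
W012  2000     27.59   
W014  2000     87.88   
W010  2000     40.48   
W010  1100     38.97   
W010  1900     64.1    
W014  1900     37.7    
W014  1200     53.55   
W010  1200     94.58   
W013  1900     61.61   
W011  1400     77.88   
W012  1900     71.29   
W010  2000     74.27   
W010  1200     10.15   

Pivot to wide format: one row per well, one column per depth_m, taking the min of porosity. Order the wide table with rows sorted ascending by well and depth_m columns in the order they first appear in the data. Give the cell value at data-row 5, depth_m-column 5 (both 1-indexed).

With rows sorted ascending by well, row 5 is well=W014. depth_m columns in first-appearance order: 1200, 2000, 1100, 1400, 1900; column 5 is 1900.
Long rows with well=W014, depth_m=1900: min(76.22, 37.7) = 37.7.

37.7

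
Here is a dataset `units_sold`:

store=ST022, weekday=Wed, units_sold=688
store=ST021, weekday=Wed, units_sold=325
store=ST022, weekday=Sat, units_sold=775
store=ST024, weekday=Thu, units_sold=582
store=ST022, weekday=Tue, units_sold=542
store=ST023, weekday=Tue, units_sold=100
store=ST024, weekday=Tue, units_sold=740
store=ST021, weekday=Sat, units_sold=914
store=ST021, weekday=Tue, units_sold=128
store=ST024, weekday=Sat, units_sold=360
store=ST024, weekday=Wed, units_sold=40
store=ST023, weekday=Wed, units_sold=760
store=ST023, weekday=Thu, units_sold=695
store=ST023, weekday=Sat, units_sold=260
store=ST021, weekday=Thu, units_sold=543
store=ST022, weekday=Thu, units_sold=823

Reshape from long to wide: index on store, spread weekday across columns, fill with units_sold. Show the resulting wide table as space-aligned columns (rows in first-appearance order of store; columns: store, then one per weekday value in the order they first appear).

Columns: store plus the 4 distinct weekday values (Wed, Sat, Thu, Tue).
For example, row ST022 column Wed takes units_sold=688 from the long row (ST022, Wed).

store  Wed  Sat  Thu  Tue
ST022  688  775  823  542
ST021  325  914  543  128
ST024  40   360  582  740
ST023  760  260  695  100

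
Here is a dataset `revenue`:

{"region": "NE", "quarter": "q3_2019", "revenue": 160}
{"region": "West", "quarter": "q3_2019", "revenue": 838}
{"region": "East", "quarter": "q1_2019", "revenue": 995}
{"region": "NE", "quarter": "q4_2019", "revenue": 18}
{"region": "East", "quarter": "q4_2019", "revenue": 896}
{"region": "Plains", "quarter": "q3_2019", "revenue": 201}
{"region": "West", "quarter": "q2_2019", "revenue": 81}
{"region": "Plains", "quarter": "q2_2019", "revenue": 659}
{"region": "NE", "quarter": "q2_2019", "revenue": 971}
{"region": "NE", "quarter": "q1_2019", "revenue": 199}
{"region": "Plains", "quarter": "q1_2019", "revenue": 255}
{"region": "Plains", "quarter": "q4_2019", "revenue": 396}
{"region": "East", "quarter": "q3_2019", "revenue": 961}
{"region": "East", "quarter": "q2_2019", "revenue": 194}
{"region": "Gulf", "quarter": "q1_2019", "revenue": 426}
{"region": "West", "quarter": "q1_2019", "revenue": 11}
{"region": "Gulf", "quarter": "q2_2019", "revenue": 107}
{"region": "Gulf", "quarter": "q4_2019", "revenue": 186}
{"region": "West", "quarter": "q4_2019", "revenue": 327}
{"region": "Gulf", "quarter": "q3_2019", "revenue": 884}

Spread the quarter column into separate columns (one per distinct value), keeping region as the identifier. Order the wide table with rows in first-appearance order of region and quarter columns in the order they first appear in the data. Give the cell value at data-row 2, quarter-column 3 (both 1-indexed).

327

With rows in first-appearance order of region, row 2 is region=West. quarter columns in first-appearance order: q3_2019, q1_2019, q4_2019, q2_2019; column 3 is q4_2019.
Long rows with region=West, quarter=q4_2019: revenue = 327.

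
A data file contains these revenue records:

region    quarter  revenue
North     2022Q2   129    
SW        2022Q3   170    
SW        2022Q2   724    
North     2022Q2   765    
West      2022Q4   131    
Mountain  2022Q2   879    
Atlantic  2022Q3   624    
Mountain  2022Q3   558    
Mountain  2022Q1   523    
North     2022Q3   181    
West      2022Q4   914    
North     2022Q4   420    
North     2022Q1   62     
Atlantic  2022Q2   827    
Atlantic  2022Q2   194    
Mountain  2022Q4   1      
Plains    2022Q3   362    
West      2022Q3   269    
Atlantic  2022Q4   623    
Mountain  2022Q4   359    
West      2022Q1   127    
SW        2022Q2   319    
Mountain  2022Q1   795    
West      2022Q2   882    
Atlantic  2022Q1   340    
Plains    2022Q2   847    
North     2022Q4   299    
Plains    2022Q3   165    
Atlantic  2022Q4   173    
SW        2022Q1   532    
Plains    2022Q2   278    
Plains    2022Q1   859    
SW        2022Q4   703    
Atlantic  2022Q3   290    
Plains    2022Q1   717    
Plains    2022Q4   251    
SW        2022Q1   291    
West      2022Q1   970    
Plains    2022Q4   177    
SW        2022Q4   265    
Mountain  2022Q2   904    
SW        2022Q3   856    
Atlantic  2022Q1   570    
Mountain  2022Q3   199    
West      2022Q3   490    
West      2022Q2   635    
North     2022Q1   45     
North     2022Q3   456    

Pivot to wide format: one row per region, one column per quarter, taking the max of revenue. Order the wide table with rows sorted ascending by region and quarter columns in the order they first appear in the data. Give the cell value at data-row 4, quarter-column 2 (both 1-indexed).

362

With rows sorted ascending by region, row 4 is region=Plains. quarter columns in first-appearance order: 2022Q2, 2022Q3, 2022Q4, 2022Q1; column 2 is 2022Q3.
Long rows with region=Plains, quarter=2022Q3: max(362, 165) = 362.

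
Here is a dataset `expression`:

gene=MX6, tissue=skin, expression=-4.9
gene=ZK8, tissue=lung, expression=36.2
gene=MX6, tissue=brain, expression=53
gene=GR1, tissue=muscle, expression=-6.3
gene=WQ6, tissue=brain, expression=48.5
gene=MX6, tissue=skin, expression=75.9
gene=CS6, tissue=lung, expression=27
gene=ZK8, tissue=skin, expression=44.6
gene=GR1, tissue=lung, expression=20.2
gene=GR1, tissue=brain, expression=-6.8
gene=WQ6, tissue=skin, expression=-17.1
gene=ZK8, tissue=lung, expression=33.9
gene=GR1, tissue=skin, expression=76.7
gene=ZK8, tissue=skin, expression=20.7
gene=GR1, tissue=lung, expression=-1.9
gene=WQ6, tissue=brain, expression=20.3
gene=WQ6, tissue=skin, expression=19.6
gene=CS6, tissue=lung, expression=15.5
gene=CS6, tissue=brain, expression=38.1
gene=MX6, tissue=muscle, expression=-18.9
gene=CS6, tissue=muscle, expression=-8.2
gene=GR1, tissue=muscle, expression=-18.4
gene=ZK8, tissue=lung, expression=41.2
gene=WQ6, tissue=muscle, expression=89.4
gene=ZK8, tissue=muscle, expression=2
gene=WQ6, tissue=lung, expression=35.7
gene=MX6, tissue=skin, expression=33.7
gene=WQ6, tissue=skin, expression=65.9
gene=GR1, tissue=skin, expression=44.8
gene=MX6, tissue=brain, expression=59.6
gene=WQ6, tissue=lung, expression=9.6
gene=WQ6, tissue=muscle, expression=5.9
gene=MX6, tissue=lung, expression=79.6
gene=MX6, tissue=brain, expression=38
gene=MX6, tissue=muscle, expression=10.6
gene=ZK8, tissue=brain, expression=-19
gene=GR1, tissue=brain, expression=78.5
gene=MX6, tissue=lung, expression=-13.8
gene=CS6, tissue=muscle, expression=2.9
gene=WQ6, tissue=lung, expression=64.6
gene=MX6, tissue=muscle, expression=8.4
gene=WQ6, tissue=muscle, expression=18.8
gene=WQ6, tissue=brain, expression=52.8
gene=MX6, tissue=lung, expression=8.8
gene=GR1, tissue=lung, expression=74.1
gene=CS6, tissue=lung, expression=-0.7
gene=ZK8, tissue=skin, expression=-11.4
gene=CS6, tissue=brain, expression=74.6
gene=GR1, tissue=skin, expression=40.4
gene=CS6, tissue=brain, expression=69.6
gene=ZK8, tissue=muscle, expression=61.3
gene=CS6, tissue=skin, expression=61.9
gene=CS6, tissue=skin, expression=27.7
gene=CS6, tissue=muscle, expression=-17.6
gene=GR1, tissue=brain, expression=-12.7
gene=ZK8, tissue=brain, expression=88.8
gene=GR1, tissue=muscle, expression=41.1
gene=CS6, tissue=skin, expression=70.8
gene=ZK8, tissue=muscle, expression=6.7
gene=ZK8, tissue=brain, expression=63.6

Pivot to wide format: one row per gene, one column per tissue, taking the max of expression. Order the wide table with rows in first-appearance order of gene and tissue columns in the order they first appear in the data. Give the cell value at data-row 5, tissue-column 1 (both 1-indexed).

With rows in first-appearance order of gene, row 5 is gene=CS6. tissue columns in first-appearance order: skin, lung, brain, muscle; column 1 is skin.
Long rows with gene=CS6, tissue=skin: max(61.9, 27.7, 70.8) = 70.8.

70.8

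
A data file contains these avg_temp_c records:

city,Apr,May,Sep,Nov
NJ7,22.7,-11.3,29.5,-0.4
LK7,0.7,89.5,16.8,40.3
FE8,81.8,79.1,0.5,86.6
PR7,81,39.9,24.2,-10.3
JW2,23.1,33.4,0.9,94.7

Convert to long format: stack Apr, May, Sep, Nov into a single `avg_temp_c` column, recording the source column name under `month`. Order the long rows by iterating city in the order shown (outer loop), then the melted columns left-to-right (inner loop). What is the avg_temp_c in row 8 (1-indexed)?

40.3

20 rows total (5 × 4). Row 8: index ⌊(8-1)/4⌋ = 1 into city → LK7; (8-1) mod 4 = 3 into the melted columns → Nov.
So row 8 is (LK7, Nov, 40.3); avg_temp_c = 40.3.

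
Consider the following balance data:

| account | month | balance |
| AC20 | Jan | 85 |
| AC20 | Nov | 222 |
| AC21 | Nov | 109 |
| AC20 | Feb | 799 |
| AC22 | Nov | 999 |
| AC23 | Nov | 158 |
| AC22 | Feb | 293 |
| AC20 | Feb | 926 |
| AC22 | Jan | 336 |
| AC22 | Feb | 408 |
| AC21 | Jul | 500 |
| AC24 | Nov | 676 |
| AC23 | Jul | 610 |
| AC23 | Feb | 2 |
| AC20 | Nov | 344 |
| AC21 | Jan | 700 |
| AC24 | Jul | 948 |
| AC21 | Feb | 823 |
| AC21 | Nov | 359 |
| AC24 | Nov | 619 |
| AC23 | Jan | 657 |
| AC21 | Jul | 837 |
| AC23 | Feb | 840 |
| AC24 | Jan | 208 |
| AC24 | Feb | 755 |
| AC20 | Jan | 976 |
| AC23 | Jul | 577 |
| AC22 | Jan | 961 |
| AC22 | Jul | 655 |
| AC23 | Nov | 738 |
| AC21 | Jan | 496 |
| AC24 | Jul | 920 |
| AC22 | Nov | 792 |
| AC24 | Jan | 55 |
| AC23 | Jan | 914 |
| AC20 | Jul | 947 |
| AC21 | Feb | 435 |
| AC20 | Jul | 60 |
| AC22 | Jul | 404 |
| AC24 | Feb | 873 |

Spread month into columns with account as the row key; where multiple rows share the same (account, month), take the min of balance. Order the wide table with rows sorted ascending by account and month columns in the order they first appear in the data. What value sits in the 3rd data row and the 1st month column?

336

With rows sorted ascending by account, row 3 is account=AC22. month columns in first-appearance order: Jan, Nov, Feb, Jul; column 1 is Jan.
Long rows with account=AC22, month=Jan: min(336, 961) = 336.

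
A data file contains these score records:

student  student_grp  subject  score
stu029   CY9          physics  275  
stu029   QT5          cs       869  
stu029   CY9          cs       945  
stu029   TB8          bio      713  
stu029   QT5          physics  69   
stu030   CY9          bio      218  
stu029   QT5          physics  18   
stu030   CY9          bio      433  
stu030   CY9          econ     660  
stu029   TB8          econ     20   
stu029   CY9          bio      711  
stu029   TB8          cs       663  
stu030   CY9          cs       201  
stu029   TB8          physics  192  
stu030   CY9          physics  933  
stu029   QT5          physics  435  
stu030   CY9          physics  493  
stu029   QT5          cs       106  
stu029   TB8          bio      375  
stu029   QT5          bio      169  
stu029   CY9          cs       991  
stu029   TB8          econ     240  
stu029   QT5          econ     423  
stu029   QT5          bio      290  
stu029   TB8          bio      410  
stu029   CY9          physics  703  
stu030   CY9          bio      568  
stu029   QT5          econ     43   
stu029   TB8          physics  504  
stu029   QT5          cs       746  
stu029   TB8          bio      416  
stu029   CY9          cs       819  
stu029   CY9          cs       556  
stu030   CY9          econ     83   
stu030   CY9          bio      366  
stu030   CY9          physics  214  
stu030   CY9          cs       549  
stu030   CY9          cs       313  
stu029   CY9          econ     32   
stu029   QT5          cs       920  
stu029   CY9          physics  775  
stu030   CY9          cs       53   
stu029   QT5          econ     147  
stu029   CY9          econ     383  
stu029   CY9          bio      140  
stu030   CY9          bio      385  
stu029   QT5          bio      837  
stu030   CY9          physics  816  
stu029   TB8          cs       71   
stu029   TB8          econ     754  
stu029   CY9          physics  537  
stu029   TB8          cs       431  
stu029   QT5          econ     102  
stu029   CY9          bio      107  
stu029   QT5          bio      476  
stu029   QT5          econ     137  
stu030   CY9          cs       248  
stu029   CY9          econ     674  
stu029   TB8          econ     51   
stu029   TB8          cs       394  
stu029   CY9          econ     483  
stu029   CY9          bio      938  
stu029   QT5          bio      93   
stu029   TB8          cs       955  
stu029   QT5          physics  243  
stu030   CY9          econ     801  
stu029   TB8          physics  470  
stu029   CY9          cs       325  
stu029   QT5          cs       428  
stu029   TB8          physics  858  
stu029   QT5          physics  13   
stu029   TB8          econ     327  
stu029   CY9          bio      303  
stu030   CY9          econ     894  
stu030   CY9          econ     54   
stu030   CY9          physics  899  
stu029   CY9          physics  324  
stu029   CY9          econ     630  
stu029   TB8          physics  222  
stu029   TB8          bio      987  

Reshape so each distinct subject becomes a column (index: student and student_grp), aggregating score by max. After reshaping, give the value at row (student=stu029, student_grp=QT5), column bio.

837

Rows with student=stu029, student_grp=QT5 and subject=bio: score values are 169, 290, 837, 476, 93.
max(169, 290, 837, 476, 93) = 837.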